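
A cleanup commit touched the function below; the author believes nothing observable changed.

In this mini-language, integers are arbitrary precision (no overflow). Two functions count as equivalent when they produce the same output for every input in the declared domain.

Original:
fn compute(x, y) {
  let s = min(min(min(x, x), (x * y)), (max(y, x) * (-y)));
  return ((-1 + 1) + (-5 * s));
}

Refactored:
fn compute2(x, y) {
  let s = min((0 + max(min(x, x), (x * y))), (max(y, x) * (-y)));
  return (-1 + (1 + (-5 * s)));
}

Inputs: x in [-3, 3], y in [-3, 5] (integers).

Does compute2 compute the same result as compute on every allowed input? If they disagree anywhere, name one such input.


Take x=-3, y=-1.
compute: s := -3 | result 15
compute2: s := -1 | result 5
15 != 5, so the rewrite changes behavior.
verdict: not equivalent; witness: x=-3, y=-1


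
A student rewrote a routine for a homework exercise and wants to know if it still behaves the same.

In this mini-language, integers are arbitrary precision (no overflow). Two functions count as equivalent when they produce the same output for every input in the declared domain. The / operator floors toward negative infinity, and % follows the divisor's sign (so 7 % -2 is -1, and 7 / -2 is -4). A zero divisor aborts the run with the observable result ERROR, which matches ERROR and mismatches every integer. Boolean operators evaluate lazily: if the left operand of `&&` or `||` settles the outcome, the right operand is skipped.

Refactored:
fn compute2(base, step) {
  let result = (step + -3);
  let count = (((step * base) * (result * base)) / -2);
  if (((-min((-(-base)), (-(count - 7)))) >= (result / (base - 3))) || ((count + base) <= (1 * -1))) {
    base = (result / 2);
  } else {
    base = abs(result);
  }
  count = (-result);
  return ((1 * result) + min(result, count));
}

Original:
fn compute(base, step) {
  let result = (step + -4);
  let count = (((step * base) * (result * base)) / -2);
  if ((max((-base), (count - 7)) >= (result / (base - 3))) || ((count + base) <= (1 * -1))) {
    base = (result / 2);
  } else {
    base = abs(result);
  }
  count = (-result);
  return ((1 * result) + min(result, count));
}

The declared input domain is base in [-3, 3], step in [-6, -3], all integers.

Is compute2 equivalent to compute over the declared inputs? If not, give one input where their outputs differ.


Take base=-3, step=-6.
compute: result = -10; count = -270; ((max((-base), (count - 7)) >= (result / (base - 3))) || ((count + base) <= (1 * -1))) -> true; base = -5; count = 10; return -20
compute2: result = -9; count = -243; (((-min((-(-base)), (-(count - 7)))) >= (result / (base - 3))) || ((count + base) <= (1 * -1))) -> true; base = -5; count = 9; return -18
-20 against -18: the behavior changed.
verdict: not equivalent; witness: base=-3, step=-6


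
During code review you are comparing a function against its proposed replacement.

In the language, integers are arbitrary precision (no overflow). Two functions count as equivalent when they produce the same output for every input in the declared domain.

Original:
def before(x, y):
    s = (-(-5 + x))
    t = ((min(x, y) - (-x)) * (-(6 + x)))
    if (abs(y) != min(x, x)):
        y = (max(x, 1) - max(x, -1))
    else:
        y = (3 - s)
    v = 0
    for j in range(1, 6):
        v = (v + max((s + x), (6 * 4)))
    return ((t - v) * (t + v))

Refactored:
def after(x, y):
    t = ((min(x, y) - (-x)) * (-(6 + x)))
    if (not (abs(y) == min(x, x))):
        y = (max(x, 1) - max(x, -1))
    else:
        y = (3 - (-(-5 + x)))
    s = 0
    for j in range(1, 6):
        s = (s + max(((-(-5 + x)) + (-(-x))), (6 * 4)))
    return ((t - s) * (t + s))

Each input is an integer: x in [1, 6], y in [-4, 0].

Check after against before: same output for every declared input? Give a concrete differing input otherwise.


Although constant usage differs, local variable names differ, comparison usage differs, boolean connective usage differs, statement counts differ, arithmetic usage differs, 30/30 inputs agree.
verdict: equivalent


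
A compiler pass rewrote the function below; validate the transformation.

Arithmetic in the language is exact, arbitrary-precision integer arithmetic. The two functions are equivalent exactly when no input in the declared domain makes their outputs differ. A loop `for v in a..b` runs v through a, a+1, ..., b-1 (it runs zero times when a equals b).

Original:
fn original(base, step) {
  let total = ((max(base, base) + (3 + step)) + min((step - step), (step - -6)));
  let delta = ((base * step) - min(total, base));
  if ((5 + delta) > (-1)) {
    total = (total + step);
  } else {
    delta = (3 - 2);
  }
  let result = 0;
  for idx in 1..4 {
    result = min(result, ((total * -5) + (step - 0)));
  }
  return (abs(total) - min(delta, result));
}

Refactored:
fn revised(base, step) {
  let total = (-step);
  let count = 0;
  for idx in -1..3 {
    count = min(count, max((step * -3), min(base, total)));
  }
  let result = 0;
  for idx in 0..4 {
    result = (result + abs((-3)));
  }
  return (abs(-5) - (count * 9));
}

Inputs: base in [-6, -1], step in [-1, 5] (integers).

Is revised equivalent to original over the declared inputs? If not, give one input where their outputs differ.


The rewrite breaks on base=-6, step=0, where the results are 3 and 5.
original: total := -3 | delta := 6 | ((5 + delta) > (-1)): true | total := -3 | result := 0 | iter idx=1: | result := 0 | iter idx=2: | result := 0 | iter idx=3: | result := 0 | result 3
revised: total := 0 | count := 0 | iter idx=-1: | count := 0 | iter idx=0: | count := 0 | iter idx=1: | count := 0 | iter idx=2: | count := 0 | result := 0 | iter idx=0: | result := 3 | iter idx=1: | result := 6 | iter idx=2: | result := 9 | iter idx=3: | result := 12 | result 5
verdict: not equivalent; witness: base=-6, step=0


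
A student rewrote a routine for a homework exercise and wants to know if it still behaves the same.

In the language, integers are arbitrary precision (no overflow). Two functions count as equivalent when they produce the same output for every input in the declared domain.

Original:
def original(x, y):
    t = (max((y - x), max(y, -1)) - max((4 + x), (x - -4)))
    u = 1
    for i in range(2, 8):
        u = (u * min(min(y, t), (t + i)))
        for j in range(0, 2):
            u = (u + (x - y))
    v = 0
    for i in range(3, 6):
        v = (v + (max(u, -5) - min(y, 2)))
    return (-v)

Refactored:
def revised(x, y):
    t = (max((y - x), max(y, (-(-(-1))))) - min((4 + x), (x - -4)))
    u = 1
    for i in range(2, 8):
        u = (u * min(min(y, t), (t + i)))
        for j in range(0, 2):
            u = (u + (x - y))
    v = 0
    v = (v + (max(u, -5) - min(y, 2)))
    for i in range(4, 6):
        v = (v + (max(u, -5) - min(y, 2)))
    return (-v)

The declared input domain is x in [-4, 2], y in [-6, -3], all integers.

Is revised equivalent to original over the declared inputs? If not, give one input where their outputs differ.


Equivalent. Although `max((4 + x), (x - -4))` became `min((4 + x), (x - -4))`, no input in the stated domain can expose it.
Sweeping the whole domain (28 inputs) finds no disagreement.
Spot check at x=-1, y=-4 — original: t becomes -4; next u becomes 1; next at i=2:; next u becomes -4; next at j=0:; next u becomes -1; next at j=1:; next u becomes 2; next at i=3:; next u becomes -8; next at j=0:; next u becomes -5; next at j=1:; next u becomes -2; next at i=4:; next u becomes 8; next at j=0:; next u becomes 11; next at j=1:; next u becomes 14; next at i=5:; next u becomes -56; next at j=0:; next u becomes -53; next at j=1:; next u becomes -50; next at i=6:; next u becomes 200; next at j=0:; next u becomes 203; next at j=1:; next u becomes 206; next at i=7:; next u becomes -824; next at j=0:; next u becomes -821; next at j=1:; next u becomes -818; next v becomes 0; next at i=3:; next v becomes -1; next at i=4:; next v becomes -2; next at i=5:; next v becomes -3; next final value 3. revised: t becomes -4; next u becomes 1; next at i=2:; next u becomes -4; next at j=0:; next u becomes -1; next at j=1:; next u becomes 2; next at i=3:; next u becomes -8; next at j=0:; next u becomes -5; next at j=1:; next u becomes -2; next at i=4:; next u becomes 8; next at j=0:; next u becomes 11; next at j=1:; next u becomes 14; next at i=5:; next u becomes -56; next at j=0:; next u becomes -53; next at j=1:; next u becomes -50; next at i=6:; next u becomes 200; next at j=0:; next u becomes 203; next at j=1:; next u becomes 206; next at i=7:; next u becomes -824; next at j=0:; next u becomes -821; next at j=1:; next u becomes -818; next v becomes 0; next v becomes -1; next at i=4:; next v becomes -2; next at i=5:; next v becomes -3; next final value 3. Both give 3.
verdict: equivalent


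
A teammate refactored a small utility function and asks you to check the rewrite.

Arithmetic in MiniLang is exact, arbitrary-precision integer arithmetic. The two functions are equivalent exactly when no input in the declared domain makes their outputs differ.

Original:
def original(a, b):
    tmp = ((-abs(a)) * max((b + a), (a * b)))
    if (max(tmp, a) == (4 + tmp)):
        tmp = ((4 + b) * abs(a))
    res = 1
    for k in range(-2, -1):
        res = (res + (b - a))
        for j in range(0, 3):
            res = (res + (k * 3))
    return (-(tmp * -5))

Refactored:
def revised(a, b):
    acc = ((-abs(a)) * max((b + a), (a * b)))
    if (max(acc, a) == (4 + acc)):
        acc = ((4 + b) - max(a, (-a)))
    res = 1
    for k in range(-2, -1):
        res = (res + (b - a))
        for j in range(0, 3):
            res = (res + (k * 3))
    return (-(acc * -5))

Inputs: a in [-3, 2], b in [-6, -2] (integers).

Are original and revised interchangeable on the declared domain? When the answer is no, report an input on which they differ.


Not equivalent: a=-1, b=-5 separates them (-5 vs -10).
original: tmp := -5 | (max(tmp, a) == (4 + tmp)): true | tmp := -1 | res := 1 | iter k=-2: | res := -3 | iter j=0: | res := -9 | iter j=1: | res := -15 | iter j=2: | res := -21 | result -5
revised: acc := -5 | (max(acc, a) == (4 + acc)): true | acc := -2 | res := 1 | iter k=-2: | res := -3 | iter j=0: | res := -9 | iter j=1: | res := -15 | iter j=2: | res := -21 | result -10
verdict: not equivalent; witness: a=-1, b=-5


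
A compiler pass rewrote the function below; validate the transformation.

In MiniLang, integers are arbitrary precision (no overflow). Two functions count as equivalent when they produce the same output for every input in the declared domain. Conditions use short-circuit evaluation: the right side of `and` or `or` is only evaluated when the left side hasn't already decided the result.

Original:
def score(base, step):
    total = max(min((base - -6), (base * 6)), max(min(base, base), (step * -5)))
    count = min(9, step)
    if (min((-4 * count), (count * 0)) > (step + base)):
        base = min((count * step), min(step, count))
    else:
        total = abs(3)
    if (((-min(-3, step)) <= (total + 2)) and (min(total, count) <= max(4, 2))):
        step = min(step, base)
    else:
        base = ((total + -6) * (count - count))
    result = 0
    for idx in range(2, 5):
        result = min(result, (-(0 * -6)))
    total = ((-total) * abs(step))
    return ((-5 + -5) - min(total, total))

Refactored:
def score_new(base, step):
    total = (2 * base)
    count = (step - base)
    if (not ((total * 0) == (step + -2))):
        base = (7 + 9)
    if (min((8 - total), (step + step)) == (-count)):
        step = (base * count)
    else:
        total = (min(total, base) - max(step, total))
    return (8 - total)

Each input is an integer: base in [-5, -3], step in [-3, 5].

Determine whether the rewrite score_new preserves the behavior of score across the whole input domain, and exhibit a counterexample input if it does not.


The rewrite breaks on base=-5, step=-3, where the results are 35 and 15.
score: total = 15; count = -3; (min((-4 * count), (count * 0)) > (step + base)) -> true; base = -3; (((-min(-3, step)) <= (total + 2)) and (min(total, count) <= max(4, 2))) -> true; step = -3; result = 0; [idx=2]; result = 0; [idx=3]; result = 0; [idx=4]; result = 0; total = -45; return 35
score_new: total = -10; count = 2; (not ((total * 0) == (step + -2))) -> true; base = 16; (min((8 - total), (step + step)) == (-count)) -> false; total = -7; return 15
verdict: not equivalent; witness: base=-5, step=-3


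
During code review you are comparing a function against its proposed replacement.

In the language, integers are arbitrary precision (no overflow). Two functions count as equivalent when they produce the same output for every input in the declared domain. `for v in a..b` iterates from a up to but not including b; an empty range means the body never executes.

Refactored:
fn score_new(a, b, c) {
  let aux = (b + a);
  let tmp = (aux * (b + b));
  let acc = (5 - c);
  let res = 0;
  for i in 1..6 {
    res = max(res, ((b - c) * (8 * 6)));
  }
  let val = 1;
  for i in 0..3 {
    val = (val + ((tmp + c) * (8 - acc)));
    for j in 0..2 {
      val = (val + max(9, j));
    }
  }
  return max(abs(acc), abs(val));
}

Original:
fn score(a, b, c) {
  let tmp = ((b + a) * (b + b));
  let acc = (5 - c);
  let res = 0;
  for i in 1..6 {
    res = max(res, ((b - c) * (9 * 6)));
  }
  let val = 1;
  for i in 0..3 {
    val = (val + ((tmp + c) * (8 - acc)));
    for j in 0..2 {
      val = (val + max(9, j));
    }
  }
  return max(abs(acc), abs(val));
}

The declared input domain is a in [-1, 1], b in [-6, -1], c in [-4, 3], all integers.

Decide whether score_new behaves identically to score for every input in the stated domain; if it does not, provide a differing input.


Although `9` became `8`, no input in the stated domain can expose it; all 144 inputs agree.
verdict: equivalent


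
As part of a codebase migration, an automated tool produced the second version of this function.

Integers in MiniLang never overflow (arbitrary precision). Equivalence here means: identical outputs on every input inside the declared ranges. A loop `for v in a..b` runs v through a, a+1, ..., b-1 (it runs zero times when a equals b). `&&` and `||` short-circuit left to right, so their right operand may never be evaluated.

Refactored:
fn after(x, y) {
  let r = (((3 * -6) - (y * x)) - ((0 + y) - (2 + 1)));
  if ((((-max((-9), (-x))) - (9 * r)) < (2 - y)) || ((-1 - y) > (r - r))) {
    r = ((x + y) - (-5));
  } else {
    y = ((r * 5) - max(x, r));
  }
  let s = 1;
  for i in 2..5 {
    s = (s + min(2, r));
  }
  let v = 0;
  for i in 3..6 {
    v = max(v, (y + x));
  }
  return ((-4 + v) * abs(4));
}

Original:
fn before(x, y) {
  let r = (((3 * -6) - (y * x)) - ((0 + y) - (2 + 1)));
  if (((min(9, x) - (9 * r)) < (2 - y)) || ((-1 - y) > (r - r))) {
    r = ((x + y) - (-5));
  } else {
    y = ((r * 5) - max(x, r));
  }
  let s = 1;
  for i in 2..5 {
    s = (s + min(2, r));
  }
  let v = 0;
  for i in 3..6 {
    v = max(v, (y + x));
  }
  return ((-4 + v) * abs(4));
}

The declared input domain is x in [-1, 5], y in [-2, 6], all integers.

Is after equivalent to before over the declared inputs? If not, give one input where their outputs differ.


Reading the diff, among the changes: min/max/abs usage differs.
One worked example (x=3, y=5) — before: r becomes -35; next (((min(9, x) - (9 * r)) < (2 - y)) || ((-1 - y) > (r - r))) evaluates to false; next y becomes -178; next s becomes 1; next at i=2:; next s becomes -34; next at i=3:; next s becomes -69; next at i=4:; next s becomes -104; next v becomes 0; next at i=3:; next v becomes 0; next at i=4:; next v becomes 0; next at i=5:; next v becomes 0; next final value -16; after: r becomes -35; next ((((-max((-9), (-x))) - (9 * r)) < (2 - y)) || ((-1 - y) > (r - r))) evaluates to false; next y becomes -178; next s becomes 1; next at i=2:; next s becomes -34; next at i=3:; next s becomes -69; next at i=4:; next s becomes -104; next v becomes 0; next at i=3:; next v becomes 0; next at i=4:; next v becomes 0; next at i=5:; next v becomes 0; next final value -16; agreement on -16.
An exhaustive pass over the 63 declared inputs shows identical outputs.
verdict: equivalent


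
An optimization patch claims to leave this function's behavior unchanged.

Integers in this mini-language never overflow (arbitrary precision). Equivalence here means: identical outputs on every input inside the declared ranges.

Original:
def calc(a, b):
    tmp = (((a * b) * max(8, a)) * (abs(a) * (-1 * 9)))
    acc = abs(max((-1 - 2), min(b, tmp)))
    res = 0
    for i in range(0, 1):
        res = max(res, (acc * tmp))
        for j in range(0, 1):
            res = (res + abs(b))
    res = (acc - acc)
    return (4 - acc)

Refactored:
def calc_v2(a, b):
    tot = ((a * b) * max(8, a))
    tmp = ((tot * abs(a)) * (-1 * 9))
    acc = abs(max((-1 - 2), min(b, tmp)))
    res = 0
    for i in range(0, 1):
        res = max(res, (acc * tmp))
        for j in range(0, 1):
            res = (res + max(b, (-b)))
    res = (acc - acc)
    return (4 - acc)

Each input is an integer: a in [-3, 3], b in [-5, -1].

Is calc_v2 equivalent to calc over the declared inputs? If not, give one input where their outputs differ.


This is a faithful refactor — statement counts differ; and local variable names differ; and min/max/abs usage differs, but the computed results match everywhere.
Tracing a=0, b=-1: calc: tmp = 0; acc = 1; res = 0; [i=0]; res = 0; [j=0]; res = 1; res = 0; return 3 | calc_v2: tot = 0; tmp = 0; acc = 1; res = 0; [i=0]; res = 0; [j=0]; res = 1; res = 0; return 3 — matching result 3.
Across all 35 domain points the two functions coincide.
verdict: equivalent


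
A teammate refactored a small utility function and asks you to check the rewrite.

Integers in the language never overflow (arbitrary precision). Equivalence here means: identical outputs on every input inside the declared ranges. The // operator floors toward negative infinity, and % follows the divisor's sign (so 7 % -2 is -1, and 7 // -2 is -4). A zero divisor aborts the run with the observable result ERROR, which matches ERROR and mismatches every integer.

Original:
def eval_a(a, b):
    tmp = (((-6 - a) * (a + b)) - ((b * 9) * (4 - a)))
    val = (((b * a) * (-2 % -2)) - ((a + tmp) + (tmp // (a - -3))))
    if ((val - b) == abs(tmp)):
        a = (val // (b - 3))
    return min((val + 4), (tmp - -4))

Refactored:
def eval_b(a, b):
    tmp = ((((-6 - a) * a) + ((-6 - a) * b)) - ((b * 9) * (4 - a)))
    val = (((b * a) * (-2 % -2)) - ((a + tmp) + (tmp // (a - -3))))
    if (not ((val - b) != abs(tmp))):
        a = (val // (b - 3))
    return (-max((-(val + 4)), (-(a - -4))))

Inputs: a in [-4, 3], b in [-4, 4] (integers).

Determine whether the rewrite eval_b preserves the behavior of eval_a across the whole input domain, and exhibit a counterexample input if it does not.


Try a=-4, b=-4.
eval_a: tmp := 304 | val := 4 | ((val - b) == abs(tmp)): false | result 8
eval_b: tmp := 304 | val := 4 | (not ((val - b) != abs(tmp))): false | result 0
8 against 0: the behavior changed.
verdict: not equivalent; witness: a=-4, b=-4


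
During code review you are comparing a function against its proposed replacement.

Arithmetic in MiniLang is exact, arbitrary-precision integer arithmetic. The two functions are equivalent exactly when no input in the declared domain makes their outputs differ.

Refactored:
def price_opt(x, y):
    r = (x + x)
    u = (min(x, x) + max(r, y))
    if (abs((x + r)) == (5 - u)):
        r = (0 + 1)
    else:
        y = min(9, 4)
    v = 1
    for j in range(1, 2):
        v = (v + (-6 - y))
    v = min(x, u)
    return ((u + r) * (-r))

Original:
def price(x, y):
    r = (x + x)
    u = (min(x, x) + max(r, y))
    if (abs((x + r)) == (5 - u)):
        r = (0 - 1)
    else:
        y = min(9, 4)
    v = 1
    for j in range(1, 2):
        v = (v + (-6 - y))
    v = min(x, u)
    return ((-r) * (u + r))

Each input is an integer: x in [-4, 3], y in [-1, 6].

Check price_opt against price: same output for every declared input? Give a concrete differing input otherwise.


There is a counterexample at x=-3, y=-1: -5 on one side, 3 on the other.
price: r becomes -6; next u becomes -4; next (abs((x + r)) == (5 - u)) evaluates to true; next r becomes -1; next v becomes 1; next at j=1:; next v becomes -4; next v becomes -4; next final value -5
price_opt: r becomes -6; next u becomes -4; next (abs((x + r)) == (5 - u)) evaluates to true; next r becomes 1; next v becomes 1; next at j=1:; next v becomes -4; next v becomes -4; next final value 3
verdict: not equivalent; witness: x=-3, y=-1


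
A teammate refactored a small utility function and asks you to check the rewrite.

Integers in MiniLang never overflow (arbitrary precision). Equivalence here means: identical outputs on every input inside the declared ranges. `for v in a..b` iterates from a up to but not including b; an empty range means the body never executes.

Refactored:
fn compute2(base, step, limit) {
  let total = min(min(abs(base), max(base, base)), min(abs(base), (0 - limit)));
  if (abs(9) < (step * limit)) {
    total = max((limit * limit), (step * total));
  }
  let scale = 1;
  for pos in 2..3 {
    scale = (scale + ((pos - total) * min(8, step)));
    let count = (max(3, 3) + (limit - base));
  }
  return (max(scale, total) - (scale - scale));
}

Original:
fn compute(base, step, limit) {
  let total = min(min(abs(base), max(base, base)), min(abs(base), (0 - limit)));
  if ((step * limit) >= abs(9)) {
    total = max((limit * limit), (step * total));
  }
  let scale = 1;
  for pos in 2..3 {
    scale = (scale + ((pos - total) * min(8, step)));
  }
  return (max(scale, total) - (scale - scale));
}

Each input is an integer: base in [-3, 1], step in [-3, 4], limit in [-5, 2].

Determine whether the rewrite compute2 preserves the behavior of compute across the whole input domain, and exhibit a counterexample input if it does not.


Try base=-3, step=-3, limit=-3.
compute: total becomes -3; next ((step * limit) >= abs(9)) evaluates to true; next total becomes 9; next scale becomes 1; next at pos=2:; next scale becomes 22; next final value 22
compute2: total becomes -3; next (abs(9) < (step * limit)) evaluates to false; next scale becomes 1; next at pos=2:; next scale becomes -14; next count becomes 3; next final value -3
22 vs -3 — the two versions disagree here.
verdict: not equivalent; witness: base=-3, step=-3, limit=-3


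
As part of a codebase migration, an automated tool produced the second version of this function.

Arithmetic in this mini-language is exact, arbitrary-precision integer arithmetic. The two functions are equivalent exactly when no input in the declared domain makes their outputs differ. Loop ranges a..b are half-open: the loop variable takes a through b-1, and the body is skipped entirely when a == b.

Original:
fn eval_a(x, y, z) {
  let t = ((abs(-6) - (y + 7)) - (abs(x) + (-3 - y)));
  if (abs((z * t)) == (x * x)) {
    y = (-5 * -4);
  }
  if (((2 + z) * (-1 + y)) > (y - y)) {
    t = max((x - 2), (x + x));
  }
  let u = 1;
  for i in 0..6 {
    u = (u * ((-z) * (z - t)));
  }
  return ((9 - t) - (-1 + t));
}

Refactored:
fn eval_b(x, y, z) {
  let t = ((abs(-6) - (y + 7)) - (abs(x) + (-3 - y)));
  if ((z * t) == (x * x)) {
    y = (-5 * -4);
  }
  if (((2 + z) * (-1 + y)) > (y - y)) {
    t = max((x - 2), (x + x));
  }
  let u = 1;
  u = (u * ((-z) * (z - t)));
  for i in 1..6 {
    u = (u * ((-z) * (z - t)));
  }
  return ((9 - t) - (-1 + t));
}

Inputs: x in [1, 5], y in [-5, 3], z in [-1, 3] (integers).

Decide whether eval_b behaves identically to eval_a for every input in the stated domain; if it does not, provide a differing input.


There is a counterexample at x=1, y=-5, z=-1: 6 on one side, 8 on the other.
eval_a: t = 1; (abs((z * t)) == (x * x)) -> true; y = 20; (((2 + z) * (-1 + y)) > (y - y)) -> true; t = 2; u = 1; [i=0]; u = -3; [i=1]; u = 9; [i=2]; u = -27; [i=3]; u = 81; [i=4]; u = -243; [i=5]; u = 729; return 6
eval_b: t = 1; ((z * t) == (x * x)) -> false; (((2 + z) * (-1 + y)) > (y - y)) -> false; u = 1; u = -2; [i=1]; u = 4; [i=2]; u = -8; [i=3]; u = 16; [i=4]; u = -32; [i=5]; u = 64; return 8
verdict: not equivalent; witness: x=1, y=-5, z=-1


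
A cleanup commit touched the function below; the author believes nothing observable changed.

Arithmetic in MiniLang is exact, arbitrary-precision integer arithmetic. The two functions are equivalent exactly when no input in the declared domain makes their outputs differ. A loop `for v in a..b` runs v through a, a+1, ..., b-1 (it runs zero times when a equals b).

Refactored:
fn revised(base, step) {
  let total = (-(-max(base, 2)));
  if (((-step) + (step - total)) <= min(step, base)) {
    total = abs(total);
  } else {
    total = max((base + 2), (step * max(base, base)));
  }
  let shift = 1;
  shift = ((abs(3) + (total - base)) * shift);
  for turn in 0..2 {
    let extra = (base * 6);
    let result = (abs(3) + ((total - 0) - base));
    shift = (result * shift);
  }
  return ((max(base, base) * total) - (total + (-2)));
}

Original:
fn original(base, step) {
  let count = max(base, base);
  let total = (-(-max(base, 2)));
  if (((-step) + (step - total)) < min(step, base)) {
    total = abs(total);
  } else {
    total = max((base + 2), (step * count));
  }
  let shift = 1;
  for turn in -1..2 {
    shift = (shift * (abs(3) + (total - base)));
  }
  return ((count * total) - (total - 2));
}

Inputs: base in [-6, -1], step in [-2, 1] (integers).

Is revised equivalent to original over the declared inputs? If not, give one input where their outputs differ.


At base=-2, step=-2: original gives -10, revised gives -4.
verdict: not equivalent; witness: base=-2, step=-2


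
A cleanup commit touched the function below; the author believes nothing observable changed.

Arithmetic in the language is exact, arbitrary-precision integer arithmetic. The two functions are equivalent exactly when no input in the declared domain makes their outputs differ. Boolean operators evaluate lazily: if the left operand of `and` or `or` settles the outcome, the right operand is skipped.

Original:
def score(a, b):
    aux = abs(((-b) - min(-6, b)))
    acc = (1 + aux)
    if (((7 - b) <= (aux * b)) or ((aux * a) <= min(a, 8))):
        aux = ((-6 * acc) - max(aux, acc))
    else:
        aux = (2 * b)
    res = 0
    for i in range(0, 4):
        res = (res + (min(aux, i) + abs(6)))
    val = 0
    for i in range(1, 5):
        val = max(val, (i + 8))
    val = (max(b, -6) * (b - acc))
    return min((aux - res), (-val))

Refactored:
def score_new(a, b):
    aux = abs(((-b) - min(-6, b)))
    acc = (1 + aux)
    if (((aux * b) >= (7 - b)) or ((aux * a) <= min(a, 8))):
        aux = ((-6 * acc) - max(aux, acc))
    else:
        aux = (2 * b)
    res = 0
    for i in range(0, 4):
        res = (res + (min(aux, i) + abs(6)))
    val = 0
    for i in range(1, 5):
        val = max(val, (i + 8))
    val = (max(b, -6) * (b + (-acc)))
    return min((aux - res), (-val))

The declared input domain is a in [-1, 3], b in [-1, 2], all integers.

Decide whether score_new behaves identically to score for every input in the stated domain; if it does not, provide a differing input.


Reading the diff, among the changes: comparison usage differs; also arithmetic usage differs.
As a probe, take a=-1, b=0: score runs aux = 6; acc = 7; (((7 - b) <= (aux * b)) or ((aux * a) <= min(a, 8))) -> true; aux = -49; res = 0; [i=0]; res = -43; [i=1]; res = -86; [i=2]; res = -129; [i=3]; res = -172; val = 0; [i=1]; val = 9; [i=2]; val = 10; [i=3]; val = 11; [i=4]; val = 12; val = 0; return 0; score_new runs aux = 6; acc = 7; (((aux * b) >= (7 - b)) or ((aux * a) <= min(a, 8))) -> true; aux = -49; res = 0; [i=0]; res = -43; [i=1]; res = -86; [i=2]; res = -129; [i=3]; res = -172; val = 0; [i=1]; val = 9; [i=2]; val = 10; [i=3]; val = 11; [i=4]; val = 12; val = 0; return 0; both end at 0.
Checked all 20 inputs in the declared domain: the outputs agree on every one.
verdict: equivalent


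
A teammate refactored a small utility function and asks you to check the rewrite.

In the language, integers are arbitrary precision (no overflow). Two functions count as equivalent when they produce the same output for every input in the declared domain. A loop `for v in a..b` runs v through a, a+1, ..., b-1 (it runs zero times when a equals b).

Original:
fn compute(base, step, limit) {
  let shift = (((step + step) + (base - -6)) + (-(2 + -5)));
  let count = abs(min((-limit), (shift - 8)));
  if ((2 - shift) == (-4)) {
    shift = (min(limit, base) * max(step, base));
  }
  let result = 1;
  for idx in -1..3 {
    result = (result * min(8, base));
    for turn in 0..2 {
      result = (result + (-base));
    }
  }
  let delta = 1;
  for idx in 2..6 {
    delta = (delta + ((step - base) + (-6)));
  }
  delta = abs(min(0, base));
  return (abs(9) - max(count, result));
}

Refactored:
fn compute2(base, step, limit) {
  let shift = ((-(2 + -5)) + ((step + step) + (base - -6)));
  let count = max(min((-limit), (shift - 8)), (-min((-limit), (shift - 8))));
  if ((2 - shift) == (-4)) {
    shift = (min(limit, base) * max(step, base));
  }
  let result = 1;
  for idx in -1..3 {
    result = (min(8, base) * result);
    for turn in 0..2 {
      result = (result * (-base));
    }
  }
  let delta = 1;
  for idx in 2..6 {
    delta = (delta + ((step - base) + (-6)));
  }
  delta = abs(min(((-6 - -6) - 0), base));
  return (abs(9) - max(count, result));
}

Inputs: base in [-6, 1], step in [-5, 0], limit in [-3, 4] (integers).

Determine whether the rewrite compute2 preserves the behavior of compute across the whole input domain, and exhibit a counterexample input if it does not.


These are not equivalent — on base=-6, step=-5, limit=-3 the outputs split (-6 vs -2176782327).
compute: shift becomes -7; next count becomes 15; next ((2 - shift) == (-4)) evaluates to false; next result becomes 1; next at idx=-1:; next result becomes -6; next at turn=0:; next result becomes 0; next at turn=1:; next result becomes 6; next at idx=0:; next result becomes -36; next at turn=0:; next result becomes -30; next at turn=1:; next result becomes -24; next at idx=1:; next result becomes 144; next at turn=0:; next result becomes 150; next at turn=1:; next result becomes 156; next at idx=2:; next result becomes -936; next at turn=0:; next result becomes -930; next at turn=1:; next result becomes -924; next delta becomes 1; next at idx=2:; next delta becomes -4; next at idx=3:; next delta becomes -9; next at idx=4:; next delta becomes -14; next at idx=5:; next delta becomes -19; next delta becomes 6; next final value -6
compute2: shift becomes -7; next count becomes 15; next ((2 - shift) == (-4)) evaluates to false; next result becomes 1; next at idx=-1:; next result becomes -6; next at turn=0:; next result becomes -36; next at turn=1:; next result becomes -216; next at idx=0:; next result becomes 1296; next at turn=0:; next result becomes 7776; next at turn=1:; next result becomes 46656; next at idx=1:; next result becomes -279936; next at turn=0:; next result becomes -1679616; next at turn=1:; next result becomes -10077696; next at idx=2:; next result becomes 60466176; next at turn=0:; next result becomes 362797056; next at turn=1:; next result becomes 2176782336; next delta becomes 1; next at idx=2:; next delta becomes -4; next at idx=3:; next delta becomes -9; next at idx=4:; next delta becomes -14; next at idx=5:; next delta becomes -19; next delta becomes 6; next final value -2176782327
verdict: not equivalent; witness: base=-6, step=-5, limit=-3


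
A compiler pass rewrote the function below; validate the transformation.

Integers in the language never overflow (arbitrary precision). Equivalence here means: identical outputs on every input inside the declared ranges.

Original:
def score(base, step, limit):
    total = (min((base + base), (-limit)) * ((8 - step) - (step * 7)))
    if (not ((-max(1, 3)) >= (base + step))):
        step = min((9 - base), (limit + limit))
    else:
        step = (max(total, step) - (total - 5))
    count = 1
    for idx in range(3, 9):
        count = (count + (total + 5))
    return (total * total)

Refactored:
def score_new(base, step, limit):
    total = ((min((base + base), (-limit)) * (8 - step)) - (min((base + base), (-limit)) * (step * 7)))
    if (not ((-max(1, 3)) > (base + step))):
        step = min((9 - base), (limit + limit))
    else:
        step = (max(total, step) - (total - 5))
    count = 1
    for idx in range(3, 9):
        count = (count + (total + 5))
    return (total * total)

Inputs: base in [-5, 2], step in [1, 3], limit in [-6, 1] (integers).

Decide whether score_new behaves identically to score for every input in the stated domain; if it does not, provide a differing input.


The edit looks behavioral (`((-max(1, 3)) >= (base + step))` became `((-max(1, 3)) > (base + step))`), but over these ranges it never changes the outcome; all 192 inputs agree.
verdict: equivalent


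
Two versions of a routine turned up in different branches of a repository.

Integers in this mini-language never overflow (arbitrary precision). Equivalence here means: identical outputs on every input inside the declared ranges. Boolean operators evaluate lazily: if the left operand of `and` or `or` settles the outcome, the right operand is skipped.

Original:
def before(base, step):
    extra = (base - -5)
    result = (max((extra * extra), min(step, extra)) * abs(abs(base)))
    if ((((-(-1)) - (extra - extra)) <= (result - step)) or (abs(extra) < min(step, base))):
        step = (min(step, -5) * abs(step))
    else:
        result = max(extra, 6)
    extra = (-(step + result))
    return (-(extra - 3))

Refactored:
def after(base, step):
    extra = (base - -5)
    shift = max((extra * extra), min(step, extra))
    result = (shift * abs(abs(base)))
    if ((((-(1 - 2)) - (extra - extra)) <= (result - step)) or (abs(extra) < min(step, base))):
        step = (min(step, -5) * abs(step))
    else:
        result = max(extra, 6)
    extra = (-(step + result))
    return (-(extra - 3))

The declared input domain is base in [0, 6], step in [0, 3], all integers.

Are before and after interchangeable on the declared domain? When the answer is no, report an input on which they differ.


The two are interchangeable: constant usage differs, arithmetic usage differs, local variable names differ, statement counts differ, and every declared input agrees.
Tracing base=4, step=0: before: extra = 9; result = 324; ((((-(-1)) - (extra - extra)) <= (result - step)) or (abs(extra) < min(step, base))) -> true; step = 0; extra = -324; return 327 | after: extra = 9; shift = 81; result = 324; ((((-(1 - 2)) - (extra - extra)) <= (result - step)) or (abs(extra) < min(step, base))) -> true; step = 0; extra = -324; return 327 — matching result 327.
Every one of the 28 inputs gives matching results.
verdict: equivalent


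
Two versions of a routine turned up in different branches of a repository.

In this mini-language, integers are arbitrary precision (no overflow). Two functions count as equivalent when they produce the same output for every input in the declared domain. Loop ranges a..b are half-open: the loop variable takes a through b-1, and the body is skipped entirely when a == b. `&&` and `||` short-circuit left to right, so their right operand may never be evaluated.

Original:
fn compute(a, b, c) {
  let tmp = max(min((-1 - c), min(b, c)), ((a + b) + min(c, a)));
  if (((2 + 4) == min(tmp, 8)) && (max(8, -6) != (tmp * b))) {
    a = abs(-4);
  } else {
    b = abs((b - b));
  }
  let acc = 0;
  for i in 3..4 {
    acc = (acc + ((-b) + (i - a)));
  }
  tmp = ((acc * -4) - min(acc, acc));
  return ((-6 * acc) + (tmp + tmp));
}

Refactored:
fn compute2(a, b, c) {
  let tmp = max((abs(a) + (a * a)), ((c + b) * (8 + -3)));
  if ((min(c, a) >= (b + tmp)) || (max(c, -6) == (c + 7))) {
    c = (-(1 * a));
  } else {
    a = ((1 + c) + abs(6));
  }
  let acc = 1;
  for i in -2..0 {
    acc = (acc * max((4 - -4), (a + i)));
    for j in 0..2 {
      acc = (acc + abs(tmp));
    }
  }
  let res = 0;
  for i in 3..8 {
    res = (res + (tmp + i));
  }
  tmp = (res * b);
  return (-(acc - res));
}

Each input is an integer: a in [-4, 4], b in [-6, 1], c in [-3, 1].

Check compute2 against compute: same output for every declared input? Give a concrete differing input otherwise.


Not equivalent: a=-4, b=-6, c=-3 separates them (-112 vs -299).
compute: tmp=-6, then (((2 + 4) == min(tmp, 8)) && (max(8, -6) != (tmp * b))) is false, then b=0, then acc=0, then (i=3), then acc=7, then tmp=-35, then returns -112
compute2: tmp=20, then ((min(c, a) >= (b + tmp)) || (max(c, -6) == (c + 7))) is false, then a=4, then acc=1, then (i=-2), then acc=8, then (j=0), then acc=28, then (j=1), then acc=48, then (i=-1), then acc=384, then (j=0), then acc=404, then (j=1), then acc=424, then res=0, then (i=3), then res=23, then (i=4), then res=47, then (i=5), then res=72, then (i=6), then res=98, then (i=7), then res=125, then tmp=-750, then returns -299
verdict: not equivalent; witness: a=-4, b=-6, c=-3


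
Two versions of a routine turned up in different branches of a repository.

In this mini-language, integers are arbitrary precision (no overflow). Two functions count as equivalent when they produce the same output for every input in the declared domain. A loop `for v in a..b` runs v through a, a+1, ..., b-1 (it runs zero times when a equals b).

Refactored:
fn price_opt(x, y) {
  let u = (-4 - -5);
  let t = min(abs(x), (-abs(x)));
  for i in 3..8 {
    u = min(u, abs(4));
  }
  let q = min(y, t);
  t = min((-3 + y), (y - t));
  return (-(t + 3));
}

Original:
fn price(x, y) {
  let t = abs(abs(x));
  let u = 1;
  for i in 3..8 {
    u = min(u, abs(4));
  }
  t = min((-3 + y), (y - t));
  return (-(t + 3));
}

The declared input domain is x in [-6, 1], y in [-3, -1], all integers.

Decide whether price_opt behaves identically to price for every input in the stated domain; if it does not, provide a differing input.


Evaluate both at x=-6, y=-3.
price: t = 6; u = 1; [i=3]; u = 1; [i=4]; u = 1; [i=5]; u = 1; [i=6]; u = 1; [i=7]; u = 1; t = -9; return 6
price_opt: u = 1; t = -6; [i=3]; u = 1; [i=4]; u = 1; [i=5]; u = 1; [i=6]; u = 1; [i=7]; u = 1; q = -6; t = -6; return 3
6 != 3, so the rewrite changes behavior.
verdict: not equivalent; witness: x=-6, y=-3


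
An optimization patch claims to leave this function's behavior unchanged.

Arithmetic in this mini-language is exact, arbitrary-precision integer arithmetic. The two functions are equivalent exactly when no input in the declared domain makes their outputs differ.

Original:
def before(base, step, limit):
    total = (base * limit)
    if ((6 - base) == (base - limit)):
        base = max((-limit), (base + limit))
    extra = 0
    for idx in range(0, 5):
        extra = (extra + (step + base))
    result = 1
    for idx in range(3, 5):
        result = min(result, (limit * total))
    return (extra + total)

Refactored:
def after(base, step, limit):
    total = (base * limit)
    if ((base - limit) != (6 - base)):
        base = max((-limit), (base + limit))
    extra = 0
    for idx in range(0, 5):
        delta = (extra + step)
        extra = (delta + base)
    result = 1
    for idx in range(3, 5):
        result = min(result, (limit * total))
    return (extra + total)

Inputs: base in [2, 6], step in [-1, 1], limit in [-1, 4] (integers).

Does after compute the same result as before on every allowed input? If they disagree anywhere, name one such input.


Consider the input base=2, step=-1, limit=-1.
before: total=-2, then ((6 - base) == (base - limit)) is false, then extra=0, then (idx=0), then extra=1, then (idx=1), then extra=2, then (idx=2), then extra=3, then (idx=3), then extra=4, then (idx=4), then extra=5, then result=1, then (idx=3), then result=1, then (idx=4), then result=1, then returns 3
after: total=-2, then ((base - limit) != (6 - base)) is true, then base=1, then extra=0, then (idx=0), then delta=-1, then extra=0, then (idx=1), then delta=-1, then extra=0, then (idx=2), then delta=-1, then extra=0, then (idx=3), then delta=-1, then extra=0, then (idx=4), then delta=-1, then extra=0, then result=1, then (idx=3), then result=1, then (idx=4), then result=1, then returns -2
3 against -2: the behavior changed.
verdict: not equivalent; witness: base=2, step=-1, limit=-1


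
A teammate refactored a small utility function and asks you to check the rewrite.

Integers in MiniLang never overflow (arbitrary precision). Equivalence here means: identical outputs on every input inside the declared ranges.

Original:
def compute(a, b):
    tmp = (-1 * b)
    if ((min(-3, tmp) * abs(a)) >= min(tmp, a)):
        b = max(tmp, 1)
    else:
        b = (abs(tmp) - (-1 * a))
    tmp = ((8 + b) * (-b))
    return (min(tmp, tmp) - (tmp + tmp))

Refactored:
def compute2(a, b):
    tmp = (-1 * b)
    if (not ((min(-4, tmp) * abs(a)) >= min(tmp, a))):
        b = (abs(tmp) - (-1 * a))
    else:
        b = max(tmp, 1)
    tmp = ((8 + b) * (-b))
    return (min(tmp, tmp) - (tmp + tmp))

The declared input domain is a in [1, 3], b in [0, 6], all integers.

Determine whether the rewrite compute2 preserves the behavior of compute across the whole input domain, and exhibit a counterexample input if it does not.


Evaluate both at a=1, b=3.
compute: tmp := -3 | ((min(-3, tmp) * abs(a)) >= min(tmp, a)): true | b := 1 | tmp := -9 | result 9
compute2: tmp := -3 | (not ((min(-4, tmp) * abs(a)) >= min(tmp, a))): true | b := 4 | tmp := -48 | result 48
9 != 48, so the rewrite changes behavior.
verdict: not equivalent; witness: a=1, b=3
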